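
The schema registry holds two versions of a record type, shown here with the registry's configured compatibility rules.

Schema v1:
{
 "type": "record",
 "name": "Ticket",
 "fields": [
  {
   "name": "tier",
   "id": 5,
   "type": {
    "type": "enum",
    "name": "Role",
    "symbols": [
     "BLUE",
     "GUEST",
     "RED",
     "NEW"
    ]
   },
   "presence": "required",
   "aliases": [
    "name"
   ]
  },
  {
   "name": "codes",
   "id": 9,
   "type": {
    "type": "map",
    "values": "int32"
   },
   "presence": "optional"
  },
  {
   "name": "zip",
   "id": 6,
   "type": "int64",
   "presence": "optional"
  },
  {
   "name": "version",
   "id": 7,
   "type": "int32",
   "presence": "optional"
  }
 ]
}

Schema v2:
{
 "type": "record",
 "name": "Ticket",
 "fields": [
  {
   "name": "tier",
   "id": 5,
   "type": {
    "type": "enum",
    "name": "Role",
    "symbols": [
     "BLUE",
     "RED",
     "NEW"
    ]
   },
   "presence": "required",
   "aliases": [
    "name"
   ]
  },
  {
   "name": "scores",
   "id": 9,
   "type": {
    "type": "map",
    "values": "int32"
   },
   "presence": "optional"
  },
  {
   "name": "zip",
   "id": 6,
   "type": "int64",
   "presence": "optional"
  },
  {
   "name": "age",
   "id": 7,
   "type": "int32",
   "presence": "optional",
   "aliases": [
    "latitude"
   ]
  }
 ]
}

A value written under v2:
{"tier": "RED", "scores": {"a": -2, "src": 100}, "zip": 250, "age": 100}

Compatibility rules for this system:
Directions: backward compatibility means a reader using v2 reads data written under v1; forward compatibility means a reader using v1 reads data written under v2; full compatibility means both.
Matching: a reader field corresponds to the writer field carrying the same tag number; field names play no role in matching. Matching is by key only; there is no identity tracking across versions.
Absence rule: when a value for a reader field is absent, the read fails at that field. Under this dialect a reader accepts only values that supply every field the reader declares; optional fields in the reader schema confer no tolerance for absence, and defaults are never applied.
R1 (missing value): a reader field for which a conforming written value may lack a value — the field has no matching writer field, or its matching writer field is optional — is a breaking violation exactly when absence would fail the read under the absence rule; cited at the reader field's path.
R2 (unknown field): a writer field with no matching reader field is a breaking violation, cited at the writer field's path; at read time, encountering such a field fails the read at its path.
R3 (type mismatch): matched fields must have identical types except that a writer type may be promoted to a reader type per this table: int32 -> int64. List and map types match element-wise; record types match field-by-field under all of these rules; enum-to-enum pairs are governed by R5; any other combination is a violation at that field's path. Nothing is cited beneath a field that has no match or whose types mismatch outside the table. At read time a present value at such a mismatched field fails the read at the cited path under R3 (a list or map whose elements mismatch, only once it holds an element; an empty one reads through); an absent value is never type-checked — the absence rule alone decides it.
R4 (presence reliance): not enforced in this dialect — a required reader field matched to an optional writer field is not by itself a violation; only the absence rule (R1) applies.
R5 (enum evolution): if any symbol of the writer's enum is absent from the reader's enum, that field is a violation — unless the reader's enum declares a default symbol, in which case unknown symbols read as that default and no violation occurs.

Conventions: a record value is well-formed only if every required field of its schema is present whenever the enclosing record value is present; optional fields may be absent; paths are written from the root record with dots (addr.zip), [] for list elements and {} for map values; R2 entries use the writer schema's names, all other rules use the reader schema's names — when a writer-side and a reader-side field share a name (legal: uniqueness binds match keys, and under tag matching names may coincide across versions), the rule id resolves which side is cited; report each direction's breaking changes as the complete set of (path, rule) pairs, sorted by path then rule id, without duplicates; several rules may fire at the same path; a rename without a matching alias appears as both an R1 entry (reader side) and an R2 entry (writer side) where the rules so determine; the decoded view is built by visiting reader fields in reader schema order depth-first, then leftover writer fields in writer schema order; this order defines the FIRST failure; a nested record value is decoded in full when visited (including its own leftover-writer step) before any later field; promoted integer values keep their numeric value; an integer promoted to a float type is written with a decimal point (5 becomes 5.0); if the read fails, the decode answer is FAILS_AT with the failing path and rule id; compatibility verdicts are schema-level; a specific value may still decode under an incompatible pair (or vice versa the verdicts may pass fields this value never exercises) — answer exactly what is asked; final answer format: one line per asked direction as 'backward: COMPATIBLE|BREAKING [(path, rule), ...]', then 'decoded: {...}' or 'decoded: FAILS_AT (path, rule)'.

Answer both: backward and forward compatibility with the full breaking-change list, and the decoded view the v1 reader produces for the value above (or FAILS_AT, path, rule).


backward: BREAKING [(age, R1), (scores, R1), (tier, R5), (zip, R1)]; forward: BREAKING [(codes, R1), (version, R1), (zip, R1)]; decoded: {"tier": "RED", "codes": {"a": -2, "src": 100}, "zip": 250, "version": 100}

in Ticket below, arrows point writer -> reader
backward on Ticket — v2 reading data written by v1:
  Role -> Role, writer required: tier aligns to tier
  map<string, int32> -> map<string, int32>, writer optional: scores aligns to codes
  int64 -> int64, writer optional: zip aligns to zip
  int32 -> int32, writer optional: age aligns to version
  rule R1 violated at age
  rule R1 violated at scores
  rule R5 violated at tier
  rule R1 violated at zip
  => backward verdict for Ticket: BREAKING, 4 violation(s)
forward on Ticket — v1 reading data written by v2:
  Role -> Role, writer required: tier aligns to tier
  map<string, int32> -> map<string, int32>, writer optional: codes aligns to scores
  int64 -> int64, writer optional: zip aligns to zip
  int32 -> int32, writer optional: version aligns to age
  rule R1 violated at codes
  rule R1 violated at version
  rule R1 violated at zip
  => forward verdict for Ticket: BREAKING, 3 violation(s)
decode (reader v1):
  tier := "RED"
  codes := {"a": -2, "src": 100} (from writer scores)
  zip := 250
  version := 100 (from writer age)
  => decoded: {"tier": "RED", "codes": {"a": -2, "src": 100}, "zip": 250, "version": 100}


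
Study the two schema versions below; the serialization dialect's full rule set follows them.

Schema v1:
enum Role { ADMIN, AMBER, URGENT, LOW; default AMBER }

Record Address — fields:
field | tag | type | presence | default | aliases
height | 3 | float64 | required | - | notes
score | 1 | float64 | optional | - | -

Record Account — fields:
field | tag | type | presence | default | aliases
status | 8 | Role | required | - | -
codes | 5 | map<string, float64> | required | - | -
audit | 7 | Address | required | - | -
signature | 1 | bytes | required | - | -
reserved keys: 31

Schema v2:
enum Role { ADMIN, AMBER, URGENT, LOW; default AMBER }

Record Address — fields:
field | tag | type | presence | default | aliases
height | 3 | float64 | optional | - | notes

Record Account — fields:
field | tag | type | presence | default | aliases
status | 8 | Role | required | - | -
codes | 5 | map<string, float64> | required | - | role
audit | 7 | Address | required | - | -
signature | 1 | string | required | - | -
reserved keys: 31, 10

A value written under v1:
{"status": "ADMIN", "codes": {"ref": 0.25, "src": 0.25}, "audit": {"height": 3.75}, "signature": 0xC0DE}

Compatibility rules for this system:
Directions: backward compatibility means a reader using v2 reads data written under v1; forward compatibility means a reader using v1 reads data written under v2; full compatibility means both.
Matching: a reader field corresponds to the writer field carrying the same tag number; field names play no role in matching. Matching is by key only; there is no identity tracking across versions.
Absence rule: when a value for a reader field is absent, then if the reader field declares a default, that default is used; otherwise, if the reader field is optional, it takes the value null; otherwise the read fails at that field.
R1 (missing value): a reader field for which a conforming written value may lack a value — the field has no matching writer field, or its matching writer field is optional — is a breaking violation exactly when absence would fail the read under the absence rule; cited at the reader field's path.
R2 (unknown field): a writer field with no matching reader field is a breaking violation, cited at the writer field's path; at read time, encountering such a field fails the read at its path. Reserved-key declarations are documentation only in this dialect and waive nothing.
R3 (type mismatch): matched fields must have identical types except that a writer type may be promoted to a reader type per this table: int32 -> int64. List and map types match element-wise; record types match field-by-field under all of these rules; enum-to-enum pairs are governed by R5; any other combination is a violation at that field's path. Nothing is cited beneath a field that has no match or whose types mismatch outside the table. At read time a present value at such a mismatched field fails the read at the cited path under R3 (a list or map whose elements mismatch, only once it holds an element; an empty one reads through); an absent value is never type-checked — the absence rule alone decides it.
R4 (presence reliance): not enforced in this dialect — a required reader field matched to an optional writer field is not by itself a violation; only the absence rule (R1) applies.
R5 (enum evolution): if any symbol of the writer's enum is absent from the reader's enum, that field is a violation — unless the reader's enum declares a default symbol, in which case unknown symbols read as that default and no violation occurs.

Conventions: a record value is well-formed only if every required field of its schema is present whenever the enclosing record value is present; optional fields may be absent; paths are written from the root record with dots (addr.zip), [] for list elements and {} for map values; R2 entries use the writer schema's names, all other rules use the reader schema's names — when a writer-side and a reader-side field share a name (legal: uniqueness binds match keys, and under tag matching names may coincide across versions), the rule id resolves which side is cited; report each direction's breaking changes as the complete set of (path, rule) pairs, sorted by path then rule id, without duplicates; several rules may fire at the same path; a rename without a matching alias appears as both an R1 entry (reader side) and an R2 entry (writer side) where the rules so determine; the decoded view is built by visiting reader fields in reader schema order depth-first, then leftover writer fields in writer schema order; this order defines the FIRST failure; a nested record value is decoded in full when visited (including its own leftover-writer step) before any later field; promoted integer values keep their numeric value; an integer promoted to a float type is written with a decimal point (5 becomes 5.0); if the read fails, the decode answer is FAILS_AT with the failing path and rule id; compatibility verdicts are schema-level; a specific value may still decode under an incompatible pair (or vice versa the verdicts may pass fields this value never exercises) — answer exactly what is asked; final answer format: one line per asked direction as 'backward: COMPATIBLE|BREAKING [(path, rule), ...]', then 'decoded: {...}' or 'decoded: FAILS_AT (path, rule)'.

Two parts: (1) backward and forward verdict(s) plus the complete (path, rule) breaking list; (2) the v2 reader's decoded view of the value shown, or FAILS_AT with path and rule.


backward: BREAKING [(audit.score, R2), (signature, R3)]; forward: BREAKING [(audit.height, R1), (signature, R3)]; decoded: FAILS_AT (signature, R3)

arrows below run writer -> reader for Account
backward pass over Account, reader schema v2, writer schema v1:
  status <- status (Role -> Role, writer required)
  codes <- codes (map<string, float64> -> map<string, float64>, writer required)
  audit <- audit (Address -> Address, writer required)
  signature <- signature (bytes -> string, writer required)
  audit.height <- audit.height (float64 -> float64, writer required)
  writer audit.score: unknown to reader
  violation R2 at audit.score
  violation R3 at signature
  => backward: BREAKING (2)
forward pass over Account, reader schema v1, writer schema v2:
  status <- status (Role -> Role, writer required)
  codes <- codes (map<string, float64> -> map<string, float64>, writer required)
  audit <- audit (Address -> Address, writer required)
  signature <- signature (string -> bytes, writer required)
  audit.height <- audit.height (float64 -> float64, writer optional)
  no writer field matches reader audit.score
  violation R1 at audit.height
  violation R3 at signature
  => forward: BREAKING (2)
decoding the Account value with the v2 reader:
  status := "ADMIN"
  codes := {"ref": 0.25, "src": 0.25}
  audit.height := 3.75
  read fails at signature under R3
  => FAILS_AT (signature, R3)


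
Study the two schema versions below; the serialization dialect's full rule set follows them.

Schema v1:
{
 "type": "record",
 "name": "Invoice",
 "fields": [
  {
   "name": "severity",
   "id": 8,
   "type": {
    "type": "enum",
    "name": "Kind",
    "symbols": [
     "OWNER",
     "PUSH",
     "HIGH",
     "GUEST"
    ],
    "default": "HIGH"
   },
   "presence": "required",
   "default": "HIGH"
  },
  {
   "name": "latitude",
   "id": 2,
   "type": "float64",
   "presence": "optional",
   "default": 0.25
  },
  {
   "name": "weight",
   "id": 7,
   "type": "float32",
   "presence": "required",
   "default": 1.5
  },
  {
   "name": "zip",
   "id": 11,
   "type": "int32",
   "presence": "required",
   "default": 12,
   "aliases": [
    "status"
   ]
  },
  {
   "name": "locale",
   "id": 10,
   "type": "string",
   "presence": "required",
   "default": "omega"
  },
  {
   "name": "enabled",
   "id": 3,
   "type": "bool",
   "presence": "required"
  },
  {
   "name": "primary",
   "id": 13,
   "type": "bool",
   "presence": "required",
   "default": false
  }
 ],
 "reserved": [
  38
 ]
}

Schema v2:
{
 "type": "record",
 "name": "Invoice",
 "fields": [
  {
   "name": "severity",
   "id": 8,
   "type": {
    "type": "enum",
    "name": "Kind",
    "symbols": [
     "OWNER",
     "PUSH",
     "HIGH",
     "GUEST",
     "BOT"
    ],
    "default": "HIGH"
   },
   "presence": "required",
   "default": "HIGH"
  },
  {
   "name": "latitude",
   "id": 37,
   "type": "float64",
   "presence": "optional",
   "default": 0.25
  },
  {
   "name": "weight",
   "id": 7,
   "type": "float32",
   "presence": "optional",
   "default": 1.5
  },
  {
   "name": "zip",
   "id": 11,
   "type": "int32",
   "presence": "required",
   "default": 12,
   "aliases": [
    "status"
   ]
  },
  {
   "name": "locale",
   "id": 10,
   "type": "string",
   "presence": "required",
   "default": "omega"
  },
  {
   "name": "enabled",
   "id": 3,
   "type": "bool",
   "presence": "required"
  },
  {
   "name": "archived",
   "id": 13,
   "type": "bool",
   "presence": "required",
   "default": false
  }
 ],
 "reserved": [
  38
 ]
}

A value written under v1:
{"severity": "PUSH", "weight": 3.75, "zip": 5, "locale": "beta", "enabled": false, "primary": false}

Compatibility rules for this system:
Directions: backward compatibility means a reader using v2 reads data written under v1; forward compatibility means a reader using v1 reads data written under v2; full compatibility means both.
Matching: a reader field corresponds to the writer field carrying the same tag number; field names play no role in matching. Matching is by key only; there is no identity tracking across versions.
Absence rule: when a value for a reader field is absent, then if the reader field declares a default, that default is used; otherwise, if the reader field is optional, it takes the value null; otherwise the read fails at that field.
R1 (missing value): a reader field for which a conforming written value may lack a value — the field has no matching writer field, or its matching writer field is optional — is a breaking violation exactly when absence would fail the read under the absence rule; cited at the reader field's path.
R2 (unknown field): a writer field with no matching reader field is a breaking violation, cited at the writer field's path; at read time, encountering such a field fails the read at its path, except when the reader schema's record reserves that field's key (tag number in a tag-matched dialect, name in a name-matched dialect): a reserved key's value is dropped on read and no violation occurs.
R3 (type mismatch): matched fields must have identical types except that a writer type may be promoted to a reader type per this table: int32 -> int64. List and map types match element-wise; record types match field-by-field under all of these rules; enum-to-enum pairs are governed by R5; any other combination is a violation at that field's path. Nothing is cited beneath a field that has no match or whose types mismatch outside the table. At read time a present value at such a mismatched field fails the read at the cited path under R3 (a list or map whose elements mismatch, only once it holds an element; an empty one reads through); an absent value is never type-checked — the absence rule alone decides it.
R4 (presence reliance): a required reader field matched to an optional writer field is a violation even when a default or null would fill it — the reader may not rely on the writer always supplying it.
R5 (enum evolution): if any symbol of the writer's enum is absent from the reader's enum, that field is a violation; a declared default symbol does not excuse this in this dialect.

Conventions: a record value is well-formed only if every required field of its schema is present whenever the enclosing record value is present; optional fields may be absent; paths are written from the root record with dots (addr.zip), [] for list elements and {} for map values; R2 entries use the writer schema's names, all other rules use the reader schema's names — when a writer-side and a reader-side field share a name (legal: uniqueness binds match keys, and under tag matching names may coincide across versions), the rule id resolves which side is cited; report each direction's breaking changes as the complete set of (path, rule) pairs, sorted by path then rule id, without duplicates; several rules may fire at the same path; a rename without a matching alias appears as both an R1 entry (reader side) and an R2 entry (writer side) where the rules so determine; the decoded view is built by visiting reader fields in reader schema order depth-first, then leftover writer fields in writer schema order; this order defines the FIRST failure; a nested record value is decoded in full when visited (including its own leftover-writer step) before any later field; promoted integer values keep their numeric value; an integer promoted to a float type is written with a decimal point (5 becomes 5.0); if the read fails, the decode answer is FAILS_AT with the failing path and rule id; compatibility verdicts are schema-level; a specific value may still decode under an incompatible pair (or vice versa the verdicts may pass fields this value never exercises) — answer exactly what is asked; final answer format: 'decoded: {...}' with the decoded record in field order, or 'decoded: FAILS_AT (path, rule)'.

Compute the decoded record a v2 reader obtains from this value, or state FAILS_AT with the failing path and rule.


the writer's type comes first in each Invoice pair
migrating the Invoice value to v2:
  severity := "PUSH"
  latitude := 0.25 (missing; default applied)
  weight := 3.75
  zip := 5
  locale := "beta"
  enabled := false
  archived := false (from writer primary)
  => decoded: {"severity": "PUSH", "latitude": 0.25, "weight": 3.75, "zip": 5, "locale": "beta", "enabled": false, "archived": false}
ruling out the remaining Invoice differences:
  field latitude in record Invoice: tag 2 changed to 37 -> shifts the Invoice verdicts, not this decode
  enum Kind (field severity in record Invoice): symbol BOT added -> shifts the Invoice verdicts, not this decode
  field weight in record Invoice: required changed to optional -> shifts the Invoice verdicts, not this decode

decoded: {"severity": "PUSH", "latitude": 0.25, "weight": 3.75, "zip": 5, "locale": "beta", "enabled": false, "archived": false}


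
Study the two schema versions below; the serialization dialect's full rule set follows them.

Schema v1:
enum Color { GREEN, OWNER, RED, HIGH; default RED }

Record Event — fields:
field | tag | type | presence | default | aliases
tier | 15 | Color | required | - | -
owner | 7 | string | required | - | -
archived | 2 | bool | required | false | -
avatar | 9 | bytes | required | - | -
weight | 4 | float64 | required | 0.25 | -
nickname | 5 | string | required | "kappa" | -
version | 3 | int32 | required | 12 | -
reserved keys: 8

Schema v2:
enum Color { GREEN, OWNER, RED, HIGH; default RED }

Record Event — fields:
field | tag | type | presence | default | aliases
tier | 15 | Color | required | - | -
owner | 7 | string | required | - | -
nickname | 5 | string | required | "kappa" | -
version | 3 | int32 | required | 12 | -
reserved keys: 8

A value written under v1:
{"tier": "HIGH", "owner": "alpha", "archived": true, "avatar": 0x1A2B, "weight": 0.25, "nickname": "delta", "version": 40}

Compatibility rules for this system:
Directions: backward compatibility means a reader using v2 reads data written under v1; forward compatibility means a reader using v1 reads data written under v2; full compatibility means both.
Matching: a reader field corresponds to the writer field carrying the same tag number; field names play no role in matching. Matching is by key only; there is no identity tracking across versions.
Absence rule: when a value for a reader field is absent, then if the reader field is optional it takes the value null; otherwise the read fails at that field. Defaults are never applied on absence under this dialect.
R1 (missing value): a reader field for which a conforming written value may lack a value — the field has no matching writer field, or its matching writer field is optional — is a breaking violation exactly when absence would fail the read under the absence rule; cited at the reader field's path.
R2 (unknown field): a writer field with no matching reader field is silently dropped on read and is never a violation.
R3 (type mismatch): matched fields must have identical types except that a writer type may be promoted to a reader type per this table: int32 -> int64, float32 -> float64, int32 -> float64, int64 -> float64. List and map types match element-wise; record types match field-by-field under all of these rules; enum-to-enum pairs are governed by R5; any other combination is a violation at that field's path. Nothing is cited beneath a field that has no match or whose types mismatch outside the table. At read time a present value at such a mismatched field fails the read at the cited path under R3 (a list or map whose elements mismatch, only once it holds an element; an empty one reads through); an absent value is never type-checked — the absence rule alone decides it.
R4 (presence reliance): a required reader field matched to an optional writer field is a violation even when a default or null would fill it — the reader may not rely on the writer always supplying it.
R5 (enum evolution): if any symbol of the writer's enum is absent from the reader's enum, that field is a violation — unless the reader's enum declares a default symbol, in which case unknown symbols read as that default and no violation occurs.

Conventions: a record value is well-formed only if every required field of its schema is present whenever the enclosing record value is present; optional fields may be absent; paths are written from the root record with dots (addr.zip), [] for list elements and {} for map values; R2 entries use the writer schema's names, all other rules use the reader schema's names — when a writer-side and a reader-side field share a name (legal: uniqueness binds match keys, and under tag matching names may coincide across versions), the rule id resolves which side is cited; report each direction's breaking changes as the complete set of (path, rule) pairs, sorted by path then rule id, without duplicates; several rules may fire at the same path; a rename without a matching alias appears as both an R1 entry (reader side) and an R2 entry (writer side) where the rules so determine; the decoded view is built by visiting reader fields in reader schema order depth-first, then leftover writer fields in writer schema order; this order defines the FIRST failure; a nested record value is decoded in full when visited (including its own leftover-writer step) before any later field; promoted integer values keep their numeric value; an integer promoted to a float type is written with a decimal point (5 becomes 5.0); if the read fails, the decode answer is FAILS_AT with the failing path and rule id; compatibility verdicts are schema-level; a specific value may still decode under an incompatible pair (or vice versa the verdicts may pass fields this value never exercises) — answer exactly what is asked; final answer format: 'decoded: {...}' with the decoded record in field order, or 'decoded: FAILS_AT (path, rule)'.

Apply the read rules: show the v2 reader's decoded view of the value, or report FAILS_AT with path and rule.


in Event below, arrows point writer -> reader
decoding the Event value with the v2 reader:
  tier := "HIGH"
  owner := "alpha"
  nickname := "delta"
  version := 40
  writer archived: unknown -> dropped
  writer avatar: unknown -> dropped
  writer weight: unknown -> dropped
  => decoded: {"tier": "HIGH", "owner": "alpha", "nickname": "delta", "version": 40}

decoded: {"tier": "HIGH", "owner": "alpha", "nickname": "delta", "version": 40}


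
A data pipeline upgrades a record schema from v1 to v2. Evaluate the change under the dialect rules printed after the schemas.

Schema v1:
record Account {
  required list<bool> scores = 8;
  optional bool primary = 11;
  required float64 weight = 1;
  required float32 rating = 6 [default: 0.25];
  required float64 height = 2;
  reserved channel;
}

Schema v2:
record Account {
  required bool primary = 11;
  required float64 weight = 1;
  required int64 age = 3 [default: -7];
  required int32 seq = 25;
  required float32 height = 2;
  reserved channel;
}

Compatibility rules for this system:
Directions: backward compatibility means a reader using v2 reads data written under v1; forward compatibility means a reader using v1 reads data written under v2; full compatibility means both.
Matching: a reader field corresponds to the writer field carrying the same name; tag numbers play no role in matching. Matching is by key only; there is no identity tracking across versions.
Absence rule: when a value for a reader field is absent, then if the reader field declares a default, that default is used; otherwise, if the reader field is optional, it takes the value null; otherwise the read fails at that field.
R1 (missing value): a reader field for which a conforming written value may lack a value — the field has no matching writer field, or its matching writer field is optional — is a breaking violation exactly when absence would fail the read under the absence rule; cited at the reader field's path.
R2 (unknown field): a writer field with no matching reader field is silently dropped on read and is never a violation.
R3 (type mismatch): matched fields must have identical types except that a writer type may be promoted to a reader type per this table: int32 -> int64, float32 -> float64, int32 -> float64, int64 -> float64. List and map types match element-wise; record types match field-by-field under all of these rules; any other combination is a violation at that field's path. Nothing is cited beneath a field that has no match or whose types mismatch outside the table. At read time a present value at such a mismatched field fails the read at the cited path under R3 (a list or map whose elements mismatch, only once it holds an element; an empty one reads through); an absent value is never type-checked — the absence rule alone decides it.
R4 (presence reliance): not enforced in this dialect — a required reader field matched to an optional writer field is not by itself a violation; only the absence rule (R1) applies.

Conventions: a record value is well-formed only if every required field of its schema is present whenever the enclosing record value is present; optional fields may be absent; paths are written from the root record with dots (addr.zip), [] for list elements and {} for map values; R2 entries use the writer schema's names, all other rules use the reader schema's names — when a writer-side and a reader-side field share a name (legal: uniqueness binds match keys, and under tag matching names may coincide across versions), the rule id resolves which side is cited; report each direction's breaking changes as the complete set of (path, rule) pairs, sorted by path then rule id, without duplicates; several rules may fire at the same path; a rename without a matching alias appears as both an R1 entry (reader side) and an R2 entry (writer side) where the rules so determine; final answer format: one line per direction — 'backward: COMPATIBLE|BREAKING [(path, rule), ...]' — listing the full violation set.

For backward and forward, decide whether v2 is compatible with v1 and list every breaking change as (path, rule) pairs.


backward: BREAKING [(height, R3), (primary, R1), (seq, R1)]; forward: BREAKING [(scores, R1)]

in Account below, arrows point writer -> reader
backward on Account — v2 reading data written by v1:
  bool -> bool, writer optional: primary aligns to primary
  float64 -> float64, writer required: weight aligns to weight
  age: no writer-side match
  seq: no writer-side match
  float64 -> float32, writer required: height aligns to height
  leftover writer field: scores
  leftover writer field: rating
  breaking: (height, R3)
  breaking: (primary, R1)
  breaking: (seq, R1)
  backward on Account therefore BREAKING (3)
forward on Account — v1 reading data written by v2:
  scores: no writer-side match
  bool -> bool, writer required: primary aligns to primary
  float64 -> float64, writer required: weight aligns to weight
  rating: no writer-side match
  float32 -> float64, writer required: height aligns to height
  leftover writer field: age
  leftover writer field: seq
  breaking: (scores, R1)
  forward on Account therefore BREAKING (1)


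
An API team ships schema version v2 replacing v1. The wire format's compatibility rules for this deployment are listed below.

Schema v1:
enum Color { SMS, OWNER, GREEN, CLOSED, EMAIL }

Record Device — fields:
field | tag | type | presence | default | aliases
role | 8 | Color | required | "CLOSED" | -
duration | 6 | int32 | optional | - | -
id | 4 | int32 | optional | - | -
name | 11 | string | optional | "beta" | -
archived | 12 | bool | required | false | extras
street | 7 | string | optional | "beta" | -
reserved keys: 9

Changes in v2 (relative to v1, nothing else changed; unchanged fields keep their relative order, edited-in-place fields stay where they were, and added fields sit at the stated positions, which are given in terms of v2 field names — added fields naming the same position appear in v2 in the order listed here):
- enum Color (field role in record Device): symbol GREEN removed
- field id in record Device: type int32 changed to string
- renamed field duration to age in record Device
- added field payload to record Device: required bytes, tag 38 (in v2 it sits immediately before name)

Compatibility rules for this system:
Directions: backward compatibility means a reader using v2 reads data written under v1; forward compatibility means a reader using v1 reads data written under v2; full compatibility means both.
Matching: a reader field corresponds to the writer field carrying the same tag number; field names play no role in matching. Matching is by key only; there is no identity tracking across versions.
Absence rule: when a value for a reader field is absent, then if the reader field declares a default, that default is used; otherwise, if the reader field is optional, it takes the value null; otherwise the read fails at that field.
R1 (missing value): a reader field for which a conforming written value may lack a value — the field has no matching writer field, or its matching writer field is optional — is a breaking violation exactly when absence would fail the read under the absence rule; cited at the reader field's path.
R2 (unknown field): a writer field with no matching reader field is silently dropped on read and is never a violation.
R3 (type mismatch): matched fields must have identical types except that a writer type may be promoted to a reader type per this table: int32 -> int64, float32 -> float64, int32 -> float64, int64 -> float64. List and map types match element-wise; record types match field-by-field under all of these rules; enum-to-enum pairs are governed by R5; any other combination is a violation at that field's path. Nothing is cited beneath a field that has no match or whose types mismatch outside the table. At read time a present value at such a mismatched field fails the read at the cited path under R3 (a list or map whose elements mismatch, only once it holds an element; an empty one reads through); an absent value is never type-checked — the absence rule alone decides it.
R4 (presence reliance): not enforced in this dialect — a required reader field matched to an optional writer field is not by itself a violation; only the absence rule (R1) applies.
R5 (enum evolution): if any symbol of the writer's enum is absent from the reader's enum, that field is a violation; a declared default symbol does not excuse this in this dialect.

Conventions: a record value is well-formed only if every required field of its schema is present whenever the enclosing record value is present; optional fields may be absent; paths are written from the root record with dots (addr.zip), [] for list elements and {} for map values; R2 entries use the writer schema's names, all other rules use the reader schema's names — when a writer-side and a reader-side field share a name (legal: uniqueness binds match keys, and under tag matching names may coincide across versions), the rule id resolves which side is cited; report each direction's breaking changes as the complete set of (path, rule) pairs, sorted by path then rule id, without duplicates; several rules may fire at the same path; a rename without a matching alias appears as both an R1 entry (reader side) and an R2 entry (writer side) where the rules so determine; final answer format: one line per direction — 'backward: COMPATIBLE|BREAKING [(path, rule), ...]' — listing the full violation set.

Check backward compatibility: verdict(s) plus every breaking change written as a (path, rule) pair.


backward: BREAKING [(id, R3), (payload, R1), (role, R5)]

arrows below run writer -> reader for Device
checking backward for Device: reader v2 against writer v1:
  role: Color -> Color, writer required; from role
  age: int32 -> int32, writer optional; from duration
  id: int32 -> string, writer optional; from id
  payload has no writer counterpart
  name: string -> string, writer optional; from name
  archived: bool -> bool, writer required; from archived
  street: string -> string, writer optional; from street
  breaking: (id, R3)
  breaking: (payload, R1)
  breaking: (role, R5)
  => backward: BREAKING (3)
the rest of the Device diff is inert for this question:
  renamed field duration to age in record Device -> no rule fires on it in Device's dialect; the asked verdict holds


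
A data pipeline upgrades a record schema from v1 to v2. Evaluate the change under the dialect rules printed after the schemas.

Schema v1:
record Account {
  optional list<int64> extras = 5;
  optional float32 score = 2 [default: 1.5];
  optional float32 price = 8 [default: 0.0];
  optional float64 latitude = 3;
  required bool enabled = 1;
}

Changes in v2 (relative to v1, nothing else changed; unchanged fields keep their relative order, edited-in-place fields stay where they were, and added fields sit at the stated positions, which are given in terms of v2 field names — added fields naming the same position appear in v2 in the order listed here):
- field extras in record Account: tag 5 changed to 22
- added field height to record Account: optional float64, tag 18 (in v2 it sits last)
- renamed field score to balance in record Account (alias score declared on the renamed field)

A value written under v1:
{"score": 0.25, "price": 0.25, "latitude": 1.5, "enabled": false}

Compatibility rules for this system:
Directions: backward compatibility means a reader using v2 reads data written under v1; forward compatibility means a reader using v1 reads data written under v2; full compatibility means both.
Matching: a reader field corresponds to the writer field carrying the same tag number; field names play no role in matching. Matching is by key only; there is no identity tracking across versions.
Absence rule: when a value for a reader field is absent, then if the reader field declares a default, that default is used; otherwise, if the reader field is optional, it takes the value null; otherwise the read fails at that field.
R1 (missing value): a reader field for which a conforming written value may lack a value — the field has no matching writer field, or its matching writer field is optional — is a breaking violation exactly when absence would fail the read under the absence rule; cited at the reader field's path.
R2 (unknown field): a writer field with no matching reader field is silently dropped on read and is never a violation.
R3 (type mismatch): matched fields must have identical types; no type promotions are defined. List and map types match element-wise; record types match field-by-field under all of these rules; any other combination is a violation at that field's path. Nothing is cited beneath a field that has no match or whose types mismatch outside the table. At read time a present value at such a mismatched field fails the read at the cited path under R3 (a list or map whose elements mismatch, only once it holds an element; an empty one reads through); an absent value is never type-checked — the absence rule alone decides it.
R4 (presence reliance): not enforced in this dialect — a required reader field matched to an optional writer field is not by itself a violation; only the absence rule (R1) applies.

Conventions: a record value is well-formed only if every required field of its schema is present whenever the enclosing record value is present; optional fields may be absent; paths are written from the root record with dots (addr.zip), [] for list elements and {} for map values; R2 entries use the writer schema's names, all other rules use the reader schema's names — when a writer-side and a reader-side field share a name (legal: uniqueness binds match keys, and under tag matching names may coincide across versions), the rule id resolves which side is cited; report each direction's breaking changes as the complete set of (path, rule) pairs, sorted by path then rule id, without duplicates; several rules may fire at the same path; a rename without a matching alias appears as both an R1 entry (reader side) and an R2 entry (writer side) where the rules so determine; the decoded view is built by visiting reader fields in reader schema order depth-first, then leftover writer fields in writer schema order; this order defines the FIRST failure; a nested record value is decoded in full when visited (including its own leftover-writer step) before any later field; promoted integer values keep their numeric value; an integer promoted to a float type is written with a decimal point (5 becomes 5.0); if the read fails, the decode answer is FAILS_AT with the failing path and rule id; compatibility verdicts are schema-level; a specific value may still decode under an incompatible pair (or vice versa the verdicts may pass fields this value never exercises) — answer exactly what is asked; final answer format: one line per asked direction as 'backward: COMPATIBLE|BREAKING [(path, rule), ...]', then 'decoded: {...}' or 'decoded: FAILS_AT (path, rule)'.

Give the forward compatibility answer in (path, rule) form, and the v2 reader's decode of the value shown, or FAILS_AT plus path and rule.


forward: COMPATIBLE []; decoded: {"extras": null, "balance": 0.25, "price": 0.25, "latitude": 1.5, "enabled": false, "height": null}

the writer's type comes first in each Account pair
forward pass over Account, reader schema v1, writer schema v2:
  extras: no writer-side match
  score: float32 -> float32, writer optional; from balance
  price: float32 -> float32, writer optional; from price
  latitude: float64 -> float64, writer optional; from latitude
  enabled: bool -> bool, writer required; from enabled
  leftover writer field: extras
  leftover writer field: height
  => forward: COMPATIBLE
migrating the Account value to v2:
  extras := null (absent, optional -> null)
  balance := 0.25 (from writer score)
  price := 0.25
  latitude := 1.5
  enabled := false
  height := null (absent, optional -> null)
  => decoded: {"extras": null, "balance": 0.25, "price": 0.25, "latitude": 1.5, "enabled": false, "height": null}
ruling out the remaining Account differences:
  field extras in record Account: tag 5 changed to 22 -> triggers nothing under Account's printed rules — same verdict
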